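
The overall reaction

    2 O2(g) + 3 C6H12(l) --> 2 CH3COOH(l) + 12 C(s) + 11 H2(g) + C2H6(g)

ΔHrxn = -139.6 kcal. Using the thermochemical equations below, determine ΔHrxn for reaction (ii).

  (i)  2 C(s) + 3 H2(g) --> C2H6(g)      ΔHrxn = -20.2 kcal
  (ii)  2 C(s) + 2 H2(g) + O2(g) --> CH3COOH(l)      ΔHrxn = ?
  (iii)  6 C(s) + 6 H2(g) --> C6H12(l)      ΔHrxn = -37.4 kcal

ΔHrxn = -115.8 kcal

(i) as written: -20.2 kcal
(ii) × 2: contributes 2·x
(iii) reversed and × 3: (-3)·(-37.4) = +112.2 kcal
-139.6 = (-20.2) + (+112.2) + 2·x
x = (-139.6 − (+92.0)) / (2) = -115.8 kcal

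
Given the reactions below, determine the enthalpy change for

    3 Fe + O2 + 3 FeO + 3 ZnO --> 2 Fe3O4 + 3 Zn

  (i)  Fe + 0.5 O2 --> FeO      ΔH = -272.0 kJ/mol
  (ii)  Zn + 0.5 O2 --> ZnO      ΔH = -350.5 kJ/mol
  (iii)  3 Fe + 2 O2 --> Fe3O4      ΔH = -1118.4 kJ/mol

(i) reversed and × 3: (-3)·(-272.0) = +816.0 kJ/mol
(ii) reversed and × 3: (-3)·(-350.5) = +1051.5 kJ/mol
(iii) × 2: (2)·(-1118.4) = -2236.8 kJ/mol
Combining the equations, ΔH = (+816.0) + (+1051.5) + (-2236.8) = -369.3 kJ/mol

ΔH = -369.3 kJ/mol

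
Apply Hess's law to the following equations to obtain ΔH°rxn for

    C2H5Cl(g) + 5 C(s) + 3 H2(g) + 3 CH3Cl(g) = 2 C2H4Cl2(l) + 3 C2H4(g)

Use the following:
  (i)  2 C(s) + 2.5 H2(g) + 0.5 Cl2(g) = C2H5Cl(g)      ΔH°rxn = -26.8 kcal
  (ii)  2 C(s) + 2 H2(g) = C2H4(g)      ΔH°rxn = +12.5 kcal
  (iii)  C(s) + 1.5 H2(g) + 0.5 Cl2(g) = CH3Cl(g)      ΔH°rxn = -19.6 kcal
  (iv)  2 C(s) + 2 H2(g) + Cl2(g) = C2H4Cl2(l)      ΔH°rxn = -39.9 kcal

(i) reversed (reverse to put C2H5Cl(g) on the reactant side): +26.8 kcal
(ii) × 3 (scale by 3 for the 3 C2H4(g)): (3)·(+12.5) = +37.5 kcal
(iii) reversed and × 3 (CH3Cl(g) must end up as a reactant; scale by 3 for the 3 CH3Cl(g)): (-3)·(-19.6) = +58.8 kcal
(iv) × 2 (scale by 2 for the 2 C2H4Cl2(l)): (2)·(-39.9) = -79.8 kcal
ΔH°rxn = (+26.8) + (+37.5) + (+58.8) + (-79.8) = 43.3 kcal

ΔH°rxn = 43.3 kcal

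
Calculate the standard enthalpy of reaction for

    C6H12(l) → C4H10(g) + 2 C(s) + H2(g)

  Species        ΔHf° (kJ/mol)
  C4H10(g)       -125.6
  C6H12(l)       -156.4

Products: 1·(-125.6) + 2·(+0.0) + 1·(+0.0) = -125.6
Reactants: 1·(-156.4) = -156.4
ΔHrxn = (-125.6) − (-156.4) = 30.8 kJ/mol

ΔHrxn = 30.8 kJ/mol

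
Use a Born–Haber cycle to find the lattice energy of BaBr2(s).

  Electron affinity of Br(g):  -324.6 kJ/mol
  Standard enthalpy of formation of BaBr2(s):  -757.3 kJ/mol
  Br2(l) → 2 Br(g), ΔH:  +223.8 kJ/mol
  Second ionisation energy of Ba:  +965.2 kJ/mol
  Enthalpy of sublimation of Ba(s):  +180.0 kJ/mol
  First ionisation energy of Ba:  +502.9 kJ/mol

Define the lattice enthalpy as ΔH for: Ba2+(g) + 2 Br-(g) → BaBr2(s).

U = -1980.0 kJ/mol

ΔHf° = 1·ΔHsub + 1·(ΣIE) + 1·D(Br2) + 2·EA + U
-757.3 = 1·(+180.0) + 1·(+1468.1) + 1·(+223.8) + 2·(-324.6) + U
U = -757.3 − (+1222.7) = -1980.0 kJ/mol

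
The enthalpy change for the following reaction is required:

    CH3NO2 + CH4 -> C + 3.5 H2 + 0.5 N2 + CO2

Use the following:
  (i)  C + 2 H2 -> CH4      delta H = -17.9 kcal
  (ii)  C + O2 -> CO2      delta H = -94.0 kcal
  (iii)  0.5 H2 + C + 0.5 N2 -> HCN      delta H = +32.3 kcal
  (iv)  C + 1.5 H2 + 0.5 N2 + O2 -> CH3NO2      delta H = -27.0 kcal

delta H = -49.1 kcal

(i) reversed: +17.9 kcal
(ii) as written: -94.0 kcal
(iii): not needed.
(iv) reversed: +27.0 kcal
delta H = (+17.9) + (-94.0) + (+27.0) = -49.1 kcal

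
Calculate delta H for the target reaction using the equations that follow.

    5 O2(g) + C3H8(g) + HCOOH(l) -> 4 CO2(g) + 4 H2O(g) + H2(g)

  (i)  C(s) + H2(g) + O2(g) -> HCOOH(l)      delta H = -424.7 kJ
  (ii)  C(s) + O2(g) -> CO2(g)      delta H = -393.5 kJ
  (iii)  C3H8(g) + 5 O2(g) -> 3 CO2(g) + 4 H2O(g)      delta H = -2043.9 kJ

(i) reversed (reverse to put HCOOH(l) on the reactant side): +424.7 kJ
(ii) as written: -393.5 kJ
(iii) as written (C3H8(g) already on the reactant side): -2043.9 kJ
By Hess's law, delta H = (+424.7) + (-393.5) + (-2043.9) = -2012.7 kJ

delta H = -2012.7 kJ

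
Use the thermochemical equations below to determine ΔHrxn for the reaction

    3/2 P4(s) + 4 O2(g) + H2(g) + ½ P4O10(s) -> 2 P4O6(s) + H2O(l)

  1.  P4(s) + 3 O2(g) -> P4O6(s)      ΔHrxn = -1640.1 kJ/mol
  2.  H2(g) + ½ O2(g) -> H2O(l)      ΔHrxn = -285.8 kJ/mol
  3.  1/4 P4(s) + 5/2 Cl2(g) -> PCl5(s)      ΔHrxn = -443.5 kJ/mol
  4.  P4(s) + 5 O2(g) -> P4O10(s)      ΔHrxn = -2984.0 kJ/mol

ΔHrxn = -2074.0 kJ/mol

eq. 1 × 2 (scale by 2 for the 2 P4O6(s)): (2)·(-1640.1) = -3280.2 kJ/mol
eq. 2 as written (H2O(l) already on the product side): -285.8 kJ/mol
eq. 3: not needed (Cl2(g) appears nowhere else).
eq. 4 reversed and × 1/2 (reverse to put P4O10(s) on the reactant side; ×1/2 to match 1/2 P4O10(s) in the target): (-1/2)·(-2984.0) = +1492.0 kJ/mol
By Hess's law, ΔHrxn = (-3280.2) + (-285.8) + (+1492.0) = -2074.0 kJ/mol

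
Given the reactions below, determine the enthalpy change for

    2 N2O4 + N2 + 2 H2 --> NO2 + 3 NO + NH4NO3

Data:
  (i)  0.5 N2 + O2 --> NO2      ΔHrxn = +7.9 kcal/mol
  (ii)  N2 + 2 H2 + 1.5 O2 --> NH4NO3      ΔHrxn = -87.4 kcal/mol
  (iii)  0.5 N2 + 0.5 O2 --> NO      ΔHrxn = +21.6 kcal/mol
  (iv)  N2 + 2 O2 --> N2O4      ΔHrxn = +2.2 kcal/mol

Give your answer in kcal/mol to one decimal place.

ΔHrxn = -19.1 kcal/mol

(i) as written (NO2 already on the product side): +7.9 kcal/mol
(ii) as written (NH4NO3 already on the product side): -87.4 kcal/mol
(iii) × 3 (scale by 3 for the 3 NO): (3)·(+21.6) = +64.8 kcal/mol
(iv) reversed and × 2 (N2O4 must end up as a reactant; ×2 to match 2 N2O4 in the target): (-2)·(+2.2) = -4.4 kcal/mol
ΔHrxn = (1)·(+7.9) + (1)·(-87.4) + (3)·(+21.6) + (-2)·(+2.2) = -19.1 kcal/mol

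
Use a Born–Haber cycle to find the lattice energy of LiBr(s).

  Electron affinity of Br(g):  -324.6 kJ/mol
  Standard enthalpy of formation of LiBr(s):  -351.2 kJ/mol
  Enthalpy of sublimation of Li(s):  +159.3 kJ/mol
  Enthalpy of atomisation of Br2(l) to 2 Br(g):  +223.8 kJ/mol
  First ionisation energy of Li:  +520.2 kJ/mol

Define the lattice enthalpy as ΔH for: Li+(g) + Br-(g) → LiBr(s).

ΔHf° = 1·ΔHsub + 1·(ΣIE) + 1/2·D(Br2) + 1·EA + U
-351.2 = 1·(+159.3) + 1·(+520.2) + 1/2·(+223.8) + 1·(-324.6) + U
U = -351.2 − (+466.8) = -818.0 kJ/mol

U = -818.0 kJ/mol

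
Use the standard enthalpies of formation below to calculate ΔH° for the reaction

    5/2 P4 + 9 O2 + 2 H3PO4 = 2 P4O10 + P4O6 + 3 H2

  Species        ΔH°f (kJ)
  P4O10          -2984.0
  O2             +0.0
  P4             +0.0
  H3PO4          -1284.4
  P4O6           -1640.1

ΔH° = -5039.3 kJ

Products: 2·(-2984.0) + 1·(-1640.1) + 3·(+0.0) = -7608.1
Reactants: 5/2·(+0.0) + 9·(+0.0) + 2·(-1284.4) = -2568.8
ΔH° = (-7608.1) − (-2568.8) = -5039.3 kJ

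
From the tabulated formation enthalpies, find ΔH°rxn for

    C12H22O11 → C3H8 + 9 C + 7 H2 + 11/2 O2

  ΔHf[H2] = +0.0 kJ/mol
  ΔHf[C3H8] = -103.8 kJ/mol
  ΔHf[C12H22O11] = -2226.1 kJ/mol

Products: 1·(-103.8) + 9·(+0.0) + 7·(+0.0) + 11/2·(+0.0) = -103.8
Reactants: 1·(-2226.1) = -2226.1
ΔH°rxn = (-103.8) − (-2226.1) = 2122.3 kJ/mol

ΔH°rxn = 2122.3 kJ/mol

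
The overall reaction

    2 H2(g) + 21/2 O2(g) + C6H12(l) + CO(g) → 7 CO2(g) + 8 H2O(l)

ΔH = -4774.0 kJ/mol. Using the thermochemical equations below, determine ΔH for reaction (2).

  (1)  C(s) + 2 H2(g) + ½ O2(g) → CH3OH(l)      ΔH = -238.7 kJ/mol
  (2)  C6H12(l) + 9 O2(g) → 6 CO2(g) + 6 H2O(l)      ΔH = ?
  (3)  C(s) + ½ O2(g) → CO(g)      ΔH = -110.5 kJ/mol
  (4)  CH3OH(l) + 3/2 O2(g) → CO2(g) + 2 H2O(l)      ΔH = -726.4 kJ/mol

ΔH = -3919.4 kJ/mol

(1) as written: -238.7 kJ/mol
(2) as written: contributes x
(3) reversed: +110.5 kJ/mol
(4) as written: -726.4 kJ/mol
-4774.0 = (-238.7) + (+110.5) + (-726.4) + x
x = (-4774.0 − (-854.6)) / (1) = -3919.4 kJ/mol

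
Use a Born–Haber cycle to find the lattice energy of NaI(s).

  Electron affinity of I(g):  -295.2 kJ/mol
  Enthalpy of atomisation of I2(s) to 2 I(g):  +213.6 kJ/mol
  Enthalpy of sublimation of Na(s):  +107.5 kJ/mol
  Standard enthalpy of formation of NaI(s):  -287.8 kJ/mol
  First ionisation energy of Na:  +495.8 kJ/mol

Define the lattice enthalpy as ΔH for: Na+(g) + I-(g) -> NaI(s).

ΔHf° = 1·ΔHsub + 1·(ΣIE) + 1/2·D(I2) + 1·EA + U
-287.8 = 1·(+107.5) + 1·(+495.8) + 1/2·(+213.6) + 1·(-295.2) + U
U = -287.8 − (+414.9) = -702.7 kJ/mol

U = -702.7 kJ/mol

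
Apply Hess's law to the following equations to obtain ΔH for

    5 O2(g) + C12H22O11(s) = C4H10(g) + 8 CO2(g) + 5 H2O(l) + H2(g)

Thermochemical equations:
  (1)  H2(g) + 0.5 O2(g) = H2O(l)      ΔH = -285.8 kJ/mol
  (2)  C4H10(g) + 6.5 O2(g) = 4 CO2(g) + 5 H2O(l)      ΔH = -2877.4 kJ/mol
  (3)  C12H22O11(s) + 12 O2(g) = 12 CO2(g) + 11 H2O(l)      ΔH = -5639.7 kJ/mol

(1) reversed (H2(g) must end up as a product): +285.8 kJ/mol
(2) reversed (reverse to put C4H10(g) on the product side): +2877.4 kJ/mol
(3) as written (C12H22O11(s) already on the reactant side): -5639.7 kJ/mol
By Hess's law, ΔH = (+285.8) + (+2877.4) + (-5639.7) = -2476.5 kJ/mol

ΔH = -2476.5 kJ/mol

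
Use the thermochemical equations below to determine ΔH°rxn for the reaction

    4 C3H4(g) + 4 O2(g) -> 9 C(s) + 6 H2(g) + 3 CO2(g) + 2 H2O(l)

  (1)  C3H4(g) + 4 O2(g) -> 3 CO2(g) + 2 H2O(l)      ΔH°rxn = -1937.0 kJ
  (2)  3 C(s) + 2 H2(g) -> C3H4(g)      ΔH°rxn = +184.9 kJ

(1) as written: -1937.0 kJ
(2) reversed and × 3: (-3)·(+184.9) = -554.7 kJ
Since enthalpy is a state function, ΔH°rxn = (1)·(-1937.0) + (-3)·(+184.9) = -2491.7 kJ

ΔH°rxn = -2491.7 kJ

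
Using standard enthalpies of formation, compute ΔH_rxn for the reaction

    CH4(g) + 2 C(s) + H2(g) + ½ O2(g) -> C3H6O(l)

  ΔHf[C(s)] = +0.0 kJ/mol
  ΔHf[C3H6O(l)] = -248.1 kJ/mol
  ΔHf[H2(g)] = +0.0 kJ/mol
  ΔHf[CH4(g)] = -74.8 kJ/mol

Products: 1·(-248.1) = -248.1
Reactants: 1·(-74.8) + 2·(+0.0) + 1·(+0.0) + 1/2·(+0.0) = -74.8
ΔH_rxn = (-248.1) − (-74.8) = -173.3 kJ/mol

ΔH_rxn = -173.3 kJ/mol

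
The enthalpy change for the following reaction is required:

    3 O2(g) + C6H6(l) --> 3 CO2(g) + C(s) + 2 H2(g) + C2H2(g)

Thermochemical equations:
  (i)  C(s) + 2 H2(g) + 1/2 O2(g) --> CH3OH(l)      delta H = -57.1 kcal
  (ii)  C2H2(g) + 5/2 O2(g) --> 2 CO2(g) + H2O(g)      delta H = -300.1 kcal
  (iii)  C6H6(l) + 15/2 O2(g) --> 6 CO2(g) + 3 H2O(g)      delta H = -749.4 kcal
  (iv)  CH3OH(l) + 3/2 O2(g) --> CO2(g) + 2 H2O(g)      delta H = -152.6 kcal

delta H = -239.6 kcal

(i) reversed: +57.1 kcal
(ii) reversed: +300.1 kcal
(iii) as written: -749.4 kcal
(iv) reversed: +152.6 kcal
delta H = (+57.1) + (+300.1) + (-749.4) + (+152.6) = -239.6 kcal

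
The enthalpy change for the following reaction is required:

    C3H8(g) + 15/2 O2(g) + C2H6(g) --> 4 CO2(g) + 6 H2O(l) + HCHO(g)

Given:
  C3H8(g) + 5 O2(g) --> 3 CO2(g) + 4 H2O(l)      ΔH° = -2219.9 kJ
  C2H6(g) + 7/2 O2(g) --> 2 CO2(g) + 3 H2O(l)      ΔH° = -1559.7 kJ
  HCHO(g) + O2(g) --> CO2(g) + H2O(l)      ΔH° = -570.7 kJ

ΔH° = -3208.9 kJ

equation 1 as written: -2219.9 kJ
equation 2 as written: -1559.7 kJ
equation 3 reversed: +570.7 kJ
By Hess's law, ΔH° = (-2219.9) + (-1559.7) + (+570.7) = -3208.9 kJ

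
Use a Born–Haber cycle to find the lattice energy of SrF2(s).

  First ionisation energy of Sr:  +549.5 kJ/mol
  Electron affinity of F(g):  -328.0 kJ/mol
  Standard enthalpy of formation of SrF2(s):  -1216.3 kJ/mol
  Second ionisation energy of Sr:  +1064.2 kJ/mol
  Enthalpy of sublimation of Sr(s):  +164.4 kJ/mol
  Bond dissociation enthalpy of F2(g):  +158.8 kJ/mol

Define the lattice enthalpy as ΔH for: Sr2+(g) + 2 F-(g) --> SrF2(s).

U = -2497.2 kJ/mol

ΔHf° = 1·ΔHsub + 1·(ΣIE) + 1·D(F2) + 2·EA + U
-1216.3 = 1·(+164.4) + 1·(+1613.7) + 1·(+158.8) + 2·(-328.0) + U
U = -1216.3 − (+1280.9) = -2497.2 kJ/mol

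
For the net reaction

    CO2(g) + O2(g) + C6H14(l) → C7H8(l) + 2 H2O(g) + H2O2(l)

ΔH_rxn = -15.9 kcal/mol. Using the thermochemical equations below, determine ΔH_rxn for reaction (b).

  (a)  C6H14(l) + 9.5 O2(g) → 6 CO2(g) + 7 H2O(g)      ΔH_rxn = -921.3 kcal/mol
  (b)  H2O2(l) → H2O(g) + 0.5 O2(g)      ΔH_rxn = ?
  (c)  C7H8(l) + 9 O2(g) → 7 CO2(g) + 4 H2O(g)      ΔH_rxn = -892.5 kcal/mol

ΔH_rxn = -12.9 kcal/mol

(a) as written: -921.3 kcal/mol
(b) reversed: contributes −x
(c) reversed: +892.5 kcal/mol
-15.9 = (-921.3) + (+892.5) − x
x = (-15.9 − (-28.8)) / (-1) = -12.9 kcal/mol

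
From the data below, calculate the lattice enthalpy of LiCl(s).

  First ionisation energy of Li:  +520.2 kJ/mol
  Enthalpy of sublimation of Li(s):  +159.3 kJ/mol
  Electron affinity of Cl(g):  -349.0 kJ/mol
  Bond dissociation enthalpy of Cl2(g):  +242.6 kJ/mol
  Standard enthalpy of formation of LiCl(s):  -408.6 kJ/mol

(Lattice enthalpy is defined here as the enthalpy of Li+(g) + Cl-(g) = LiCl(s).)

U = -860.4 kJ/mol

ΔHf° = 1·ΔHsub + 1·(ΣIE) + 1/2·D(Cl2) + 1·EA + U
-408.6 = 1·(+159.3) + 1·(+520.2) + 1/2·(+242.6) + 1·(-349.0) + U
U = -408.6 − (+451.8) = -860.4 kJ/mol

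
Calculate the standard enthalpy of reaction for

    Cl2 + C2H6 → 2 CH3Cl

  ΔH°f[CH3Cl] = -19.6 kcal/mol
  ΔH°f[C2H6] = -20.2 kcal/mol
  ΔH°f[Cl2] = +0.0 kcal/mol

ΔH° = -19.0 kcal/mol

Products: 2·(-19.6) = -39.2
Reactants: 1·(+0.0) + 1·(-20.2) = -20.2
ΔH° = (-39.2) − (-20.2) = -19.0 kcal/mol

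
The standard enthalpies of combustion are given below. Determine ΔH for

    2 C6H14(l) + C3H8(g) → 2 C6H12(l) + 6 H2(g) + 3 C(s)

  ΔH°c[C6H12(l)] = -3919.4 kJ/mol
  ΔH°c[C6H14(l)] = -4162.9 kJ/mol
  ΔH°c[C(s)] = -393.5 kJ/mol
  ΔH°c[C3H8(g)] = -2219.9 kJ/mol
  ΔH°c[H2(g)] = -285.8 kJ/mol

Using ΔH = Σ nΔHc°(reactants) − Σ nΔHc°(products):
= [2·(-4162.9) + 1·(-2219.9)] − [2·(-3919.4) + 6·(-285.8) + 3·(-393.5)]
= 188.4 kJ/mol

ΔH = 188.4 kJ/mol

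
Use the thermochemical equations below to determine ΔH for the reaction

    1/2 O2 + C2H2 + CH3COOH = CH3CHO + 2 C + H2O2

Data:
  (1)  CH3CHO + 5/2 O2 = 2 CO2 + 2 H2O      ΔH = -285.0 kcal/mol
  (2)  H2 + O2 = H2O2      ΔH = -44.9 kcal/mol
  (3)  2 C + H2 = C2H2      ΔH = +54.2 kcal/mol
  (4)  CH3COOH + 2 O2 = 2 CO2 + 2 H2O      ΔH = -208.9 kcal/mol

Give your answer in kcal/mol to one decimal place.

ΔH = -23.0 kcal/mol

(1) reversed (reverse to put CH3CHO on the product side): +285.0 kcal/mol
(2) as written (H2O2 already on the product side): -44.9 kcal/mol
(3) reversed (reverse to put C2H2 on the reactant side): -54.2 kcal/mol
(4) as written (CH3COOH already on the reactant side): -208.9 kcal/mol
Combining the equations, ΔH = (+285.0) + (-44.9) + (-54.2) + (-208.9) = -23.0 kcal/mol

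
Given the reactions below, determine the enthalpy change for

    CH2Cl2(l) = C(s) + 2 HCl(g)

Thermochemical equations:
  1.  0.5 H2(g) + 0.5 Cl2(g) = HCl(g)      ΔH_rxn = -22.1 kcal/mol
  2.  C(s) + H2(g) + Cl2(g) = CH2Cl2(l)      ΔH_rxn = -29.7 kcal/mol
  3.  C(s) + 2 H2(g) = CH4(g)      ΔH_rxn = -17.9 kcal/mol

ΔH_rxn = -14.5 kcal/mol

eq. 1 × 2 (×2 to match 2 HCl(g) in the target): (2)·(-22.1) = -44.2 kcal/mol
eq. 2 reversed (CH2Cl2(l) must end up as a reactant): +29.7 kcal/mol
eq. 3: not needed (CH4(g) appears nowhere else).
ΔH_rxn = (2)·(-22.1) + (-1)·(-29.7) = -14.5 kcal/mol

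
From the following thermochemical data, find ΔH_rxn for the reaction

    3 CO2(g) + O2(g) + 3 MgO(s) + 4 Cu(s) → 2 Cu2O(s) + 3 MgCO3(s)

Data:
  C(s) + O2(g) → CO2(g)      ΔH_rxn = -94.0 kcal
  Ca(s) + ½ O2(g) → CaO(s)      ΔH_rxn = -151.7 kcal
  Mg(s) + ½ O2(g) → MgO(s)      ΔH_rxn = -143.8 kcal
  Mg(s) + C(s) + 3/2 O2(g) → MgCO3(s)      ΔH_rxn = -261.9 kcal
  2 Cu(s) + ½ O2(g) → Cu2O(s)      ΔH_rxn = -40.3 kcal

equation 1 reversed and × 3 (CO2(g) must end up as a reactant; ×3 to match 3 CO2(g) in the target): (-3)·(-94.0) = +282.0 kcal
equation 2: not needed (Ca(s) appears nowhere else).
equation 3 reversed and × 3 (MgO(s) must end up as a reactant; ×3 to match 3 MgO(s) in the target): (-3)·(-143.8) = +431.4 kcal
equation 4 × 3 (scale by 3 for the 3 MgCO3(s)): (3)·(-261.9) = -785.7 kcal
equation 5 × 2 (×2 to match 2 Cu2O(s) in the target): (2)·(-40.3) = -80.6 kcal
ΔH_rxn = (+282.0) + (+431.4) + (-785.7) + (-80.6) = -152.9 kcal

ΔH_rxn = -152.9 kcal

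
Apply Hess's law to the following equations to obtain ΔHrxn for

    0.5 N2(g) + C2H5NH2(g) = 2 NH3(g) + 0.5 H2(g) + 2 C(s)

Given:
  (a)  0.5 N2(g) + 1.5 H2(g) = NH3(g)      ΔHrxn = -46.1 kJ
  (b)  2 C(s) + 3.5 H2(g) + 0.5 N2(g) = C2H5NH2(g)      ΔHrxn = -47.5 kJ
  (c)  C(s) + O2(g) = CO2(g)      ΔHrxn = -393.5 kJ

(a) × 2: (2)·(-46.1) = -92.2 kJ
(b) reversed: +47.5 kJ
(c): not needed.
Since enthalpy is a state function, ΔHrxn = (-92.2) + (+47.5) = -44.7 kJ

ΔHrxn = -44.7 kJ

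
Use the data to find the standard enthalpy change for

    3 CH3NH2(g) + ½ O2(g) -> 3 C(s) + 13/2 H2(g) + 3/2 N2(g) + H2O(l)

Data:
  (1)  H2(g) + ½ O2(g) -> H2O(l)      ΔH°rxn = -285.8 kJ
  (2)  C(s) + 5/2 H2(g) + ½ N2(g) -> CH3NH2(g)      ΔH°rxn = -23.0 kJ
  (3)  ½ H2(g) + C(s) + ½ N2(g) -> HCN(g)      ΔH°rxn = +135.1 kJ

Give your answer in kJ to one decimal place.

(1) as written: -285.8 kJ
(2) reversed and × 3: (-3)·(-23.0) = +69.0 kJ
(3): not needed.
By Hess's law, ΔH°rxn = (1)·(-285.8) + (-3)·(-23.0) = -216.8 kJ

ΔH°rxn = -216.8 kJ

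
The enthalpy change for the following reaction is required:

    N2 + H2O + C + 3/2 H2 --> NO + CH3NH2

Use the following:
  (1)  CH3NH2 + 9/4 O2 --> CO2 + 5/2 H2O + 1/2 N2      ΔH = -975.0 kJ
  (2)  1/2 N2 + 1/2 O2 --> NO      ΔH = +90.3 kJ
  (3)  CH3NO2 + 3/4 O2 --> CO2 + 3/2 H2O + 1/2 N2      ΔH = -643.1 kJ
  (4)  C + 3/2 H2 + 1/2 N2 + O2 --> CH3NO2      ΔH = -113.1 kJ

(1) reversed: +975.0 kJ
(2) as written: +90.3 kJ
(3) as written: -643.1 kJ
(4) as written: -113.1 kJ
Combining the equations, ΔH = (+975.0) + (+90.3) + (-643.1) + (-113.1) = 309.1 kJ

ΔH = 309.1 kJ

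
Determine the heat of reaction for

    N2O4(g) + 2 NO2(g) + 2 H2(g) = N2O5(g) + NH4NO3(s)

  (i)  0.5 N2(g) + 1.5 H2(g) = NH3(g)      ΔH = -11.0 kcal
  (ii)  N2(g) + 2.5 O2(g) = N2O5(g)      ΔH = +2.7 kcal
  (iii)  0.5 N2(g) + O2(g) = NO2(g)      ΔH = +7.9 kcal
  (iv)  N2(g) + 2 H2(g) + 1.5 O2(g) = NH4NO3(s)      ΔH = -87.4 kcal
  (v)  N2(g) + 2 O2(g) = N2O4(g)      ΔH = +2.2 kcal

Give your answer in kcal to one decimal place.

ΔH = -102.7 kcal

(i): not needed.
(ii) as written: +2.7 kcal
(iii) reversed and × 2: (-2)·(+7.9) = -15.8 kcal
(iv) as written: -87.4 kcal
(v) reversed: -2.2 kcal
ΔH = (+2.7) + (-15.8) + (-87.4) + (-2.2) = -102.7 kcal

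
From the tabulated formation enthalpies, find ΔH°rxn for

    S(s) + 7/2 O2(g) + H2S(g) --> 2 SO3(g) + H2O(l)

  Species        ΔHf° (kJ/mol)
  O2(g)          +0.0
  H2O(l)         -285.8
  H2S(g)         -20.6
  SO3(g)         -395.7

ΔH°rxn = -1056.6 kJ/mol

Products: 2·(-395.7) + 1·(-285.8) = -1077.2
Reactants: 1·(+0.0) + 7/2·(+0.0) + 1·(-20.6) = -20.6
ΔH°rxn = (-1077.2) − (-20.6) = -1056.6 kJ/mol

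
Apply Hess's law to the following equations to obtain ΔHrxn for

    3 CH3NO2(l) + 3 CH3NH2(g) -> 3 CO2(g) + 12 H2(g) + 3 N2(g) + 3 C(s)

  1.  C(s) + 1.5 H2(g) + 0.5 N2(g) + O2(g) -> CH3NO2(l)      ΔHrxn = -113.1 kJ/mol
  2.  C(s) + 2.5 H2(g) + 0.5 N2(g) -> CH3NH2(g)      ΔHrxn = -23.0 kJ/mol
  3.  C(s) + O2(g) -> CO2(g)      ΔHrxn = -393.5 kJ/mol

eq. 1 reversed and × 3 (CH3NO2(l) must end up as a reactant; scale by 3 for the 3 CH3NO2(l)): (-3)·(-113.1) = +339.3 kJ/mol
eq. 2 reversed and × 3 (reverse to put CH3NH2(g) on the reactant side; ×3 to match 3 CH3NH2(g) in the target): (-3)·(-23.0) = +69.0 kJ/mol
eq. 3 × 3 (scale by 3 for the 3 CO2(g)): (3)·(-393.5) = -1180.5 kJ/mol
ΔHrxn = (-3)·(-113.1) + (-3)·(-23.0) + (3)·(-393.5) = -772.2 kJ/mol

ΔHrxn = -772.2 kJ/mol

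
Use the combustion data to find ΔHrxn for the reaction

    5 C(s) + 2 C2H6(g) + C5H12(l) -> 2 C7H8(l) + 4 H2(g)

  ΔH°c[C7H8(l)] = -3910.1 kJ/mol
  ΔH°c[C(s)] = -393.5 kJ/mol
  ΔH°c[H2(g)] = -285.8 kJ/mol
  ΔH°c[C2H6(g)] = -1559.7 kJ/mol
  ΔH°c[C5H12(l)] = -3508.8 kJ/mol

ΔHrxn = 367.7 kJ/mol

With combustion enthalpies, reactants minus products:
= [5·(-393.5) + 2·(-1559.7) + 1·(-3508.8)] − [2·(-3910.1) + 4·(-285.8)]
= 367.7 kJ/mol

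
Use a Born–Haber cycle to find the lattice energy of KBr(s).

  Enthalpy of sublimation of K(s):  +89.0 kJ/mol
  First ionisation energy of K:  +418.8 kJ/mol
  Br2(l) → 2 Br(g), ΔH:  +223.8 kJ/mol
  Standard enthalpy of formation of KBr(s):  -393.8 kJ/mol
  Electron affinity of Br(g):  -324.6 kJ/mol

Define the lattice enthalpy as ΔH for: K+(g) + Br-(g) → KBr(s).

ΔHf° = 1·ΔHsub + 1·(ΣIE) + 1/2·D(Br2) + 1·EA + U
-393.8 = 1·(+89.0) + 1·(+418.8) + 1/2·(+223.8) + 1·(-324.6) + U
U = -393.8 − (+295.1) = -688.9 kJ/mol

U = -688.9 kJ/mol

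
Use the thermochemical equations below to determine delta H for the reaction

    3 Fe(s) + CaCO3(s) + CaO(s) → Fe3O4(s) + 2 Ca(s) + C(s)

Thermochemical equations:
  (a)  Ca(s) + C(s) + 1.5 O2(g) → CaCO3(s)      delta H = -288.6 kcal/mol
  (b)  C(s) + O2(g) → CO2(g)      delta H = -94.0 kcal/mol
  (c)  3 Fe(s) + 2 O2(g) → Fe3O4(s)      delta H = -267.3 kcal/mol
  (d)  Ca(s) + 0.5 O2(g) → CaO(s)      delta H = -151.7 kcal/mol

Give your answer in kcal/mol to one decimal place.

(a) reversed: +288.6 kcal/mol
(b): not needed.
(c) as written: -267.3 kcal/mol
(d) reversed: +151.7 kcal/mol
delta H = (+288.6) + (-267.3) + (+151.7) = 173.0 kcal/mol

delta H = 173.0 kcal/mol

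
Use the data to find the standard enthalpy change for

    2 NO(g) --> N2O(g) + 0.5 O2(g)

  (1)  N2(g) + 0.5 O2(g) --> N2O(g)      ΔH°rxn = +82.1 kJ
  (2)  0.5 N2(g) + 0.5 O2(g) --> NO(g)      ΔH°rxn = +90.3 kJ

ΔH°rxn = -98.5 kJ

(1) as written: +82.1 kJ
(2) reversed and × 2: (-2)·(+90.3) = -180.6 kJ
ΔH°rxn = (1)·(+82.1) + (-2)·(+90.3) = -98.5 kJ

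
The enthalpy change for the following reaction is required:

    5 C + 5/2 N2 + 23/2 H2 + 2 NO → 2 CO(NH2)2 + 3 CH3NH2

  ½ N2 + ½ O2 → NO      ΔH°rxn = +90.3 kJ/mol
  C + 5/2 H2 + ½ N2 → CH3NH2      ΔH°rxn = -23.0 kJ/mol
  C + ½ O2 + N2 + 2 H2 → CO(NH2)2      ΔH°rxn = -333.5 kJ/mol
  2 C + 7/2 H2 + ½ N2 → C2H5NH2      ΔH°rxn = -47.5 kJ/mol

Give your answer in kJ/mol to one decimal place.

equation 1 reversed and × 2 (reverse to put NO on the reactant side; ×2 to match 2 NO in the target): (-2)·(+90.3) = -180.6 kJ/mol
equation 2 × 3 (scale by 3 for the 3 CH3NH2): (3)·(-23.0) = -69.0 kJ/mol
equation 3 × 2 (scale by 2 for the 2 CO(NH2)2): (2)·(-333.5) = -667.0 kJ/mol
equation 4: not needed (C2H5NH2 appears nowhere else).
Summing the manipulated equations, ΔH°rxn = (-180.6) + (-69.0) + (-667.0) = -916.6 kJ/mol

ΔH°rxn = -916.6 kJ/mol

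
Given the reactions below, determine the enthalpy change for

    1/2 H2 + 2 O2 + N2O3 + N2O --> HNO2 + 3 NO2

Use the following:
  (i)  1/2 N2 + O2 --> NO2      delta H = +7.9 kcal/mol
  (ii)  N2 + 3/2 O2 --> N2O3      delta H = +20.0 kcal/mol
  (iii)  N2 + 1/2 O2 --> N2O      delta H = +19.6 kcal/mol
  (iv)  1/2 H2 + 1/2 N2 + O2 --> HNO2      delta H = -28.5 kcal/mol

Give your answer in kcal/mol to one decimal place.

delta H = -44.4 kcal/mol

(i) × 3: (3)·(+7.9) = +23.7 kcal/mol
(ii) reversed: -20.0 kcal/mol
(iii) reversed: -19.6 kcal/mol
(iv) as written: -28.5 kcal/mol
delta H = (3)·(+7.9) + (-1)·(+20.0) + (-1)·(+19.6) + (1)·(-28.5) = -44.4 kcal/mol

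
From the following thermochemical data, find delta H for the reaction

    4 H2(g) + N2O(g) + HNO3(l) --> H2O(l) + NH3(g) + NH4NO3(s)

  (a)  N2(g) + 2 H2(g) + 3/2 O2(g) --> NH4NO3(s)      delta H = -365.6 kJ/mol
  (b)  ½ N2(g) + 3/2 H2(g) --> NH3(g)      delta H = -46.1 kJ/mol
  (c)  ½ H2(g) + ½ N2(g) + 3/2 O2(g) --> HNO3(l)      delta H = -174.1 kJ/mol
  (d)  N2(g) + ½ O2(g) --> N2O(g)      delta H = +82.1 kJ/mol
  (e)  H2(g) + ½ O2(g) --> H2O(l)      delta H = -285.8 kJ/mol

(a) as written (NH4NO3(s) already on the product side): -365.6 kJ/mol
(b) as written (NH3(g) already on the product side): -46.1 kJ/mol
(c) reversed (HNO3(l) must end up as a reactant): +174.1 kJ/mol
(d) reversed (N2O(g) must end up as a reactant): -82.1 kJ/mol
(e) as written (H2O(l) already on the product side): -285.8 kJ/mol
delta H = (1)·(-365.6) + (1)·(-46.1) + (-1)·(-174.1) + (-1)·(+82.1) + (1)·(-285.8) = -605.5 kJ/mol

delta H = -605.5 kJ/mol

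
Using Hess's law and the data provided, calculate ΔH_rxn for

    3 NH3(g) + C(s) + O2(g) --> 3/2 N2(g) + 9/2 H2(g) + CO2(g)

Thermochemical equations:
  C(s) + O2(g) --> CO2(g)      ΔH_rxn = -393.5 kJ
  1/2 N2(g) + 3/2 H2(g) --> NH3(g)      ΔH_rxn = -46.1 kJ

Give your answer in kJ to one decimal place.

equation 1 as written (CO2(g) already on the product side): -393.5 kJ
equation 2 reversed and × 3 (reverse to put NH3(g) on the reactant side; ×3 to match 3 NH3(g) in the target): (-3)·(-46.1) = +138.3 kJ
Since enthalpy is a state function, ΔH_rxn = (1)·(-393.5) + (-3)·(-46.1) = -255.2 kJ

ΔH_rxn = -255.2 kJ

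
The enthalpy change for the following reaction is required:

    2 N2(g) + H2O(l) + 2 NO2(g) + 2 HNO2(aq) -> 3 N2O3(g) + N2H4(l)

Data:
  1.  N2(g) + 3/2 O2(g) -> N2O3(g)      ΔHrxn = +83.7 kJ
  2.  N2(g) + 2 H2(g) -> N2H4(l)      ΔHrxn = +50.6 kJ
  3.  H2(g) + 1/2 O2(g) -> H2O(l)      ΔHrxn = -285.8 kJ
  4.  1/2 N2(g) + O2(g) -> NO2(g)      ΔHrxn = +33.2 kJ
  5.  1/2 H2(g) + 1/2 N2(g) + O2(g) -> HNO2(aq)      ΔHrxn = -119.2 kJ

ΔHrxn = 759.5 kJ

eq. 1 × 3 (scale by 3 for the 3 N2O3(g)): (3)·(+83.7) = +251.1 kJ
eq. 2 as written (N2H4(l) already on the product side): +50.6 kJ
eq. 3 reversed (H2O(l) must end up as a reactant): +285.8 kJ
eq. 4 reversed and × 2 (reverse to put NO2(g) on the reactant side; ×2 to match 2 NO2(g) in the target): (-2)·(+33.2) = -66.4 kJ
eq. 5 reversed and × 2 (HNO2(aq) must end up as a reactant; scale by 2 for the 2 HNO2(aq)): (-2)·(-119.2) = +238.4 kJ
Summing the manipulated equations, ΔHrxn = (+251.1) + (+50.6) + (+285.8) + (-66.4) + (+238.4) = 759.5 kJ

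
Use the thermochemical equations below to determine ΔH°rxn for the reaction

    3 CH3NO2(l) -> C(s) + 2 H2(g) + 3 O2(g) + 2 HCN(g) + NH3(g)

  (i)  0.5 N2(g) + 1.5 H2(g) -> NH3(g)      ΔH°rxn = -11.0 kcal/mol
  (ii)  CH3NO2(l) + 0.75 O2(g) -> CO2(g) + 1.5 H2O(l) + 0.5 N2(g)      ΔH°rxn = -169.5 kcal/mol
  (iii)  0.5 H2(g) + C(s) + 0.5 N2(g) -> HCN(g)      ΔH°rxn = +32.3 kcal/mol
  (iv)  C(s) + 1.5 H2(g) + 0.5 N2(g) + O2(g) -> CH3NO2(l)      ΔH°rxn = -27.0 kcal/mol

ΔH°rxn = 134.6 kcal/mol

(i) as written (NH3(g) already on the product side): -11.0 kcal/mol
(ii): not needed (CO2(g) appears nowhere else).
(iii) × 2 (scale by 2 for the 2 HCN(g)): (2)·(+32.3) = +64.6 kcal/mol
(iv) reversed and × 3: (-3)·(-27.0) = +81.0 kcal/mol
ΔH°rxn = (-11.0) + (+64.6) + (+81.0) = 134.6 kcal/mol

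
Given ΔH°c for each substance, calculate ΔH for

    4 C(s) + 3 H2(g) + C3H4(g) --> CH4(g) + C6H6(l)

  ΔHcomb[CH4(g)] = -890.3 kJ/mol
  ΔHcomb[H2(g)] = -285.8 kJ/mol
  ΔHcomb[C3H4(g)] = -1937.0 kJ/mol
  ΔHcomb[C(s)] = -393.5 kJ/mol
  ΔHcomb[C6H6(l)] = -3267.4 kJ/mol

ΔH = -210.7 kJ/mol

Using ΔH = Σ nΔHc°(reactants) − Σ nΔHc°(products):
= [4·(-393.5) + 3·(-285.8) + 1·(-1937.0)] − [1·(-890.3) + 1·(-3267.4)]
= -210.7 kJ/mol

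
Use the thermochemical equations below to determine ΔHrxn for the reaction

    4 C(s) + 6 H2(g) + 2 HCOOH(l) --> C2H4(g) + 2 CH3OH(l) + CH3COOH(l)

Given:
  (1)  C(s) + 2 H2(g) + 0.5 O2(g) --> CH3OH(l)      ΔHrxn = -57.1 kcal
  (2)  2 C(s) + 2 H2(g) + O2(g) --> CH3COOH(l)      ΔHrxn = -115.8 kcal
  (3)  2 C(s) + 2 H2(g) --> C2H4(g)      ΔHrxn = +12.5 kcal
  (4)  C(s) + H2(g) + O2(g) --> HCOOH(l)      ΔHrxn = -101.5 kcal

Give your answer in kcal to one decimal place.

(1) × 2: (2)·(-57.1) = -114.2 kcal
(2) as written: -115.8 kcal
(3) as written: +12.5 kcal
(4) reversed and × 2: (-2)·(-101.5) = +203.0 kcal
ΔHrxn = (-114.2) + (-115.8) + (+12.5) + (+203.0) = -14.5 kcal

ΔHrxn = -14.5 kcal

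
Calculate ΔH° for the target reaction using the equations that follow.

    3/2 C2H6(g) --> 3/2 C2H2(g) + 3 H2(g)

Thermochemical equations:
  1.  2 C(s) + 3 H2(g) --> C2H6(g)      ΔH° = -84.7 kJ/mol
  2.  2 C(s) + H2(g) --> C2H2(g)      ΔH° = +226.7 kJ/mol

eq. 1 reversed and × 3/2: (-3/2)·(-84.7) = +127.05 kJ/mol
eq. 2 × 3/2: (3/2)·(+226.7) = +340.05 kJ/mol
By Hess's law, ΔH° = (+127.05) + (+340.05) = 467.1 kJ/mol

ΔH° = 467.1 kJ/mol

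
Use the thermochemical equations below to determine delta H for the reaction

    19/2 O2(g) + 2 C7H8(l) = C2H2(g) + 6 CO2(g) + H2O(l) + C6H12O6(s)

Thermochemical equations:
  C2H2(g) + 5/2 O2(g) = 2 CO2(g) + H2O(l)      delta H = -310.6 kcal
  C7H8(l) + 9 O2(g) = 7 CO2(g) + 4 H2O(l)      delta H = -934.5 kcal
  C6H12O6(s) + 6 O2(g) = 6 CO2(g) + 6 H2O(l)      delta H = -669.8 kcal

equation 1 reversed: +310.6 kcal
equation 2 × 2: (2)·(-934.5) = -1869.0 kcal
equation 3 reversed: +669.8 kcal
By Hess's law, delta H = (+310.6) + (-1869.0) + (+669.8) = -888.6 kcal

delta H = -888.6 kcal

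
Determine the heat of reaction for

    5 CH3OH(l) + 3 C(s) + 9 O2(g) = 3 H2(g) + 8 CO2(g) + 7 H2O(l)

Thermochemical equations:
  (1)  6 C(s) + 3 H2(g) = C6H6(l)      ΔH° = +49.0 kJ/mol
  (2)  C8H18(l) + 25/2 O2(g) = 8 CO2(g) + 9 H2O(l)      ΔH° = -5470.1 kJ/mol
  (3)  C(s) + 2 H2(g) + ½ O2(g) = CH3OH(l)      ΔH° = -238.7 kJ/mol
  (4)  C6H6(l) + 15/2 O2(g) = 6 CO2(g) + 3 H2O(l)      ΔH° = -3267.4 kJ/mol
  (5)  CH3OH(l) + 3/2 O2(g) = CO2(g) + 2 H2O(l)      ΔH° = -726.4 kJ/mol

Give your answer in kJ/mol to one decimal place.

(1) as written: +49.0 kJ/mol
(2): not needed.
(3) reversed and × 3: (-3)·(-238.7) = +716.1 kJ/mol
(4) as written: -3267.4 kJ/mol
(5) × 2: (2)·(-726.4) = -1452.8 kJ/mol
Combining the equations, ΔH° = (+49.0) + (+716.1) + (-3267.4) + (-1452.8) = -3955.1 kJ/mol

ΔH° = -3955.1 kJ/mol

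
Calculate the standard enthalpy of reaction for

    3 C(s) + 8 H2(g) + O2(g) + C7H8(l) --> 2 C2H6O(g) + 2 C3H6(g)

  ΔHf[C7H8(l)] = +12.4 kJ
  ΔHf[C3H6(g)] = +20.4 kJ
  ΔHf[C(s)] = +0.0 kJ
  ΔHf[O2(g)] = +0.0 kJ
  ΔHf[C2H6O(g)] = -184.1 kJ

Products: 2·(-184.1) + 2·(+20.4) = -327.4
Reactants: 3·(+0.0) + 8·(+0.0) + 1·(+0.0) + 1·(+12.4) = +12.4
ΔH°rxn = (-327.4) − (+12.4) = -339.8 kJ

ΔH°rxn = -339.8 kJ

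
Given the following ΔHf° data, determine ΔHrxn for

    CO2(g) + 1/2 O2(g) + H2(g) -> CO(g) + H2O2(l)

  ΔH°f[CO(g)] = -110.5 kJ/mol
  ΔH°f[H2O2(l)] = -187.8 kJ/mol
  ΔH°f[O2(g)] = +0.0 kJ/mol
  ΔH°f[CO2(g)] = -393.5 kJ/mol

ΔHrxn = 95.2 kJ/mol

ΔH°rxn = Σ nΔHf°(products) − Σ nΔHf°(reactants).
Products: 1·(-110.5) + 1·(-187.8) = -298.3
Reactants: 1·(-393.5) + 1/2·(+0.0) + 1·(+0.0) = -393.5
ΔHrxn = (-298.3) − (-393.5) = 95.2 kJ/mol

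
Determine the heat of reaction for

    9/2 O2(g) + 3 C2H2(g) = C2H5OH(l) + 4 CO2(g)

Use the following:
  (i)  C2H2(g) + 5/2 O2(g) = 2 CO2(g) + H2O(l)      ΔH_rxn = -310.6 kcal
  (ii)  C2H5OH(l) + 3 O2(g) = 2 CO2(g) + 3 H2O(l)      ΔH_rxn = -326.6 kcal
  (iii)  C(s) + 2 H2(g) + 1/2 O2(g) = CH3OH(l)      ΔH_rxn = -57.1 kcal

(i) × 3: (3)·(-310.6) = -931.8 kcal
(ii) reversed: +326.6 kcal
(iii): not needed.
By Hess's law, ΔH_rxn = (-931.8) + (+326.6) = -605.2 kcal

ΔH_rxn = -605.2 kcal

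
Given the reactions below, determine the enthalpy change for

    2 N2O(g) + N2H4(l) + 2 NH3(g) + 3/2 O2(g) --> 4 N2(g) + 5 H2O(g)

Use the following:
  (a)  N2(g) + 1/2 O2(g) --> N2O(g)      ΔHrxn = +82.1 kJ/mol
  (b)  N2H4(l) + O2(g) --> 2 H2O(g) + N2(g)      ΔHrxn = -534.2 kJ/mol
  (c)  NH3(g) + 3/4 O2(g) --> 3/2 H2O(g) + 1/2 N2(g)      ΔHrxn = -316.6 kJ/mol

ΔHrxn = -1331.6 kJ/mol

(a) reversed and × 2: (-2)·(+82.1) = -164.2 kJ/mol
(b) as written: -534.2 kJ/mol
(c) × 2: (2)·(-316.6) = -633.2 kJ/mol
By Hess's law, ΔHrxn = (-2)·(+82.1) + (1)·(-534.2) + (2)·(-316.6) = -1331.6 kJ/mol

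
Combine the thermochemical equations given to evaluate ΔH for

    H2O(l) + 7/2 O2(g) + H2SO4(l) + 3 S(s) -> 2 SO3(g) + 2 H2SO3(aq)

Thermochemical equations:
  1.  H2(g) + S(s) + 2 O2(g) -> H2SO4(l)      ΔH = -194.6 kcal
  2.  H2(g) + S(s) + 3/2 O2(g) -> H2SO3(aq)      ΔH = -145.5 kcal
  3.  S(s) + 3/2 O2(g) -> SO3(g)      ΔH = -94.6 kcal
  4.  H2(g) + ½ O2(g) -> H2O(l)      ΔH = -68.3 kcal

eq. 1 reversed: +194.6 kcal
eq. 2 × 2: (2)·(-145.5) = -291.0 kcal
eq. 3 × 2: (2)·(-94.6) = -189.2 kcal
eq. 4 reversed: +68.3 kcal
Since enthalpy is a state function, ΔH = (+194.6) + (-291.0) + (-189.2) + (+68.3) = -217.3 kcal

ΔH = -217.3 kcal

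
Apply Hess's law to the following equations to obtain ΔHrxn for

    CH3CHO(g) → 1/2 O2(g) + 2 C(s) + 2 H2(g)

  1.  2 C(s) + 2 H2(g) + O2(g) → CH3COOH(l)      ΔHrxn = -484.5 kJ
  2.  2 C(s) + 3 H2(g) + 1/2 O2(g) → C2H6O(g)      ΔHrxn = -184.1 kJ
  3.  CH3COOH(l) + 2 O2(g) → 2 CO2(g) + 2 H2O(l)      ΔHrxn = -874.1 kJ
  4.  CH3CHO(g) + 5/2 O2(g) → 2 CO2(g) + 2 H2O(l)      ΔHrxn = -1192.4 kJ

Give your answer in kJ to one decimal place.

eq. 1 reversed: +484.5 kJ
eq. 2: not needed (C2H6O(g) appears nowhere else).
eq. 3 reversed: +874.1 kJ
eq. 4 as written (CH3CHO(g) already on the reactant side): -1192.4 kJ
ΔHrxn = (-1)·(-484.5) + (-1)·(-874.1) + (1)·(-1192.4) = 166.2 kJ

ΔHrxn = 166.2 kJ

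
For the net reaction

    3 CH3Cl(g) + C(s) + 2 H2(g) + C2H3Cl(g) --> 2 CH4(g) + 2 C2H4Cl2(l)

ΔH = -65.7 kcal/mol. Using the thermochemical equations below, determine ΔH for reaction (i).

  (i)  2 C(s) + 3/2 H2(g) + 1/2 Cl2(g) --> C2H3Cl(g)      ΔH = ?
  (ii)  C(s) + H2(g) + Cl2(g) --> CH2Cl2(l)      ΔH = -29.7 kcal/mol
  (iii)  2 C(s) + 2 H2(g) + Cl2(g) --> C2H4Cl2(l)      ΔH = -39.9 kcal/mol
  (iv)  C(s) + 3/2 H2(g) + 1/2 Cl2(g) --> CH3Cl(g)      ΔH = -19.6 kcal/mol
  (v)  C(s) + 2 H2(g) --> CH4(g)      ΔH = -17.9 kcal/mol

ΔH = 8.9 kcal/mol

(i) reversed: contributes −x
(ii): not needed.
(iii) × 2: (2)·(-39.9) = -79.8 kcal/mol
(iv) reversed and × 3: (-3)·(-19.6) = +58.8 kcal/mol
(v) × 2: (2)·(-17.9) = -35.8 kcal/mol
-65.7 = (-79.8) + (+58.8) + (-35.8) − x
x = (-65.7 − (-56.8)) / (-1) = 8.9 kcal/mol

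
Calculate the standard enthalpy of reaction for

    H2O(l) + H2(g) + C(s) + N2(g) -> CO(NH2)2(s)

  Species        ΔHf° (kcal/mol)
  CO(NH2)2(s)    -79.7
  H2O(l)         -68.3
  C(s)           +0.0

ΔH_rxn = -11.4 kcal/mol

Products: 1·(-79.7) = -79.7
Reactants: 1·(-68.3) + 1·(+0.0) + 1·(+0.0) + 1·(+0.0) = -68.3
ΔH_rxn = (-79.7) − (-68.3) = -11.4 kcal/mol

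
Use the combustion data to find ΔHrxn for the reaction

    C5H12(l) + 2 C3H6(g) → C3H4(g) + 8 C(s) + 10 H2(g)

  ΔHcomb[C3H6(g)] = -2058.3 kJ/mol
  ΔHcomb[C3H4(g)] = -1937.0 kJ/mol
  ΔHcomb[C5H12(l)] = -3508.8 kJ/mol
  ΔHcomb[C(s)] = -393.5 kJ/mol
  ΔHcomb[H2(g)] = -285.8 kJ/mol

Using ΔH = Σ nΔHc°(reactants) − Σ nΔHc°(products):
= [1·(-3508.8) + 2·(-2058.3)] − [1·(-1937.0) + 8·(-393.5) + 10·(-285.8)]
= 317.6 kJ/mol

ΔHrxn = 317.6 kJ/mol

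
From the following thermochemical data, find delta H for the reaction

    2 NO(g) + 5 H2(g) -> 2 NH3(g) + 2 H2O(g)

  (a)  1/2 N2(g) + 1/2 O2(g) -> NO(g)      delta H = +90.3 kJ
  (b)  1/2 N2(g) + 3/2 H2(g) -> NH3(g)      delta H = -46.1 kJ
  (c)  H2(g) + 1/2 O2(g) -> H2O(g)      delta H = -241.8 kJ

(a) reversed and × 2: (-2)·(+90.3) = -180.6 kJ
(b) × 2: (2)·(-46.1) = -92.2 kJ
(c) × 2: (2)·(-241.8) = -483.6 kJ
By Hess's law, delta H = (-2)·(+90.3) + (2)·(-46.1) + (2)·(-241.8) = -756.4 kJ

delta H = -756.4 kJ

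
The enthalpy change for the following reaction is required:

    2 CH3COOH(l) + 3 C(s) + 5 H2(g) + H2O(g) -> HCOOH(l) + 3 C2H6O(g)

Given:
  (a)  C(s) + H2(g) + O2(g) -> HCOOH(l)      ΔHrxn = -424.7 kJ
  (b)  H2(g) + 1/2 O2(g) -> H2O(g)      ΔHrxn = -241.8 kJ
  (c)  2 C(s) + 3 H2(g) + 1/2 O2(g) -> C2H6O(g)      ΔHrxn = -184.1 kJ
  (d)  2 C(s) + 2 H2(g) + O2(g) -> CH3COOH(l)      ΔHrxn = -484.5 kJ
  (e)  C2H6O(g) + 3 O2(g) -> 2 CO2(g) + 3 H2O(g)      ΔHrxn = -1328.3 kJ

(a) as written: -424.7 kJ
(b) reversed: +241.8 kJ
(c) × 3: (3)·(-184.1) = -552.3 kJ
(d) reversed and × 2: (-2)·(-484.5) = +969.0 kJ
(e): not needed.
By Hess's law, ΔHrxn = (-424.7) + (+241.8) + (-552.3) + (+969.0) = 233.8 kJ

ΔHrxn = 233.8 kJ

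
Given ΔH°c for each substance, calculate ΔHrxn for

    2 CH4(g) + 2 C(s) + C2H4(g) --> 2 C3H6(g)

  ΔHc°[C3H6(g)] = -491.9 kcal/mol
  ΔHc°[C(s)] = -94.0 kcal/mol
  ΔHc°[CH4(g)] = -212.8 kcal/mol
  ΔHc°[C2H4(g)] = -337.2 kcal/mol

ΔHrxn = 33.0 kcal/mol

With combustion enthalpies, reactants minus products:
= [2·(-212.8) + 2·(-94.0) + 1·(-337.2)] − [2·(-491.9)]
= 33.0 kcal/mol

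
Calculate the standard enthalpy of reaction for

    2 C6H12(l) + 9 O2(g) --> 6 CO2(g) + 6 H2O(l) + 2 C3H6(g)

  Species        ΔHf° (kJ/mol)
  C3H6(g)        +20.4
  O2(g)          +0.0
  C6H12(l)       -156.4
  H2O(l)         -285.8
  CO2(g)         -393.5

ΔH° = -3722.2 kJ/mol

Products: 6·(-393.5) + 6·(-285.8) + 2·(+20.4) = -4035.0
Reactants: 2·(-156.4) + 9·(+0.0) = -312.8
ΔH° = (-4035.0) − (-312.8) = -3722.2 kJ/mol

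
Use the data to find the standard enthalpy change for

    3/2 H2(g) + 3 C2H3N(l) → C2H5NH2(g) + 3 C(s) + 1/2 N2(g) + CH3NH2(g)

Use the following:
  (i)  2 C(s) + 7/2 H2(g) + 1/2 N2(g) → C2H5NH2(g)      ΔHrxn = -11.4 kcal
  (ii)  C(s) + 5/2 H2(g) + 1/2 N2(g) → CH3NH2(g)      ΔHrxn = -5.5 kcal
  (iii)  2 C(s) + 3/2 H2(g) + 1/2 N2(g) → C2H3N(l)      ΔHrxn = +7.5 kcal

ΔHrxn = -39.4 kcal

(i) as written: -11.4 kcal
(ii) as written: -5.5 kcal
(iii) reversed and × 3: (-3)·(+7.5) = -22.5 kcal
ΔHrxn = (1)·(-11.4) + (1)·(-5.5) + (-3)·(+7.5) = -39.4 kcal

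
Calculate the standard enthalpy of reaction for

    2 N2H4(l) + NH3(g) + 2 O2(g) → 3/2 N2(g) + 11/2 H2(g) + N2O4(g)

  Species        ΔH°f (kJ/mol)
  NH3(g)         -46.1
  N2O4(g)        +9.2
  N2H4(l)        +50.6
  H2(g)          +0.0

ΔH°rxn = Σ nΔHf°(products) − Σ nΔHf°(reactants).
Products: 3/2·(+0.0) + 11/2·(+0.0) + 1·(+9.2) = +9.2
Reactants: 2·(+50.6) + 1·(-46.1) + 2·(+0.0) = +55.1
ΔHrxn = (+9.2) − (+55.1) = -45.9 kJ/mol

ΔHrxn = -45.9 kJ/mol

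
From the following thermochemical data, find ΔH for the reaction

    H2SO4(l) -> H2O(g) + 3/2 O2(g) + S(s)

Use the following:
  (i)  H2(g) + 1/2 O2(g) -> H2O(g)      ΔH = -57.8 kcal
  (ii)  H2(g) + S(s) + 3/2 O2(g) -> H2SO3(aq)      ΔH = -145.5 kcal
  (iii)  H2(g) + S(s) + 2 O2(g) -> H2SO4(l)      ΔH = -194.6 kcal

ΔH = 136.8 kcal

(i) as written: -57.8 kcal
(ii): not needed.
(iii) reversed: +194.6 kcal
ΔH = (1)·(-57.8) + (-1)·(-194.6) = 136.8 kcal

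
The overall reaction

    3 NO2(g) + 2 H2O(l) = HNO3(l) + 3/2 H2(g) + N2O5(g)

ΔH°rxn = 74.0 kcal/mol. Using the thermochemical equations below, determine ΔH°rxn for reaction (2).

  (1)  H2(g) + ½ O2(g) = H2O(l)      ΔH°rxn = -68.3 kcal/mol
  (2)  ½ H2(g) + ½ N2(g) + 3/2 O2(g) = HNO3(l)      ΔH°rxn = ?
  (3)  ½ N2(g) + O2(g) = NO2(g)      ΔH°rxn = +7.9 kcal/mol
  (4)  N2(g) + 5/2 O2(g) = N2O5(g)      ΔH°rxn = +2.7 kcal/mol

ΔH°rxn = -41.6 kcal/mol

(1) reversed and × 2 (reverse to put H2O(l) on the reactant side; scale by 2 for the 2 H2O(l)): (-2)·(-68.3) = +136.6 kcal/mol
(2) as written (HNO3(l) already on the product side): contributes x
(3) reversed and × 3 (reverse to put NO2(g) on the reactant side; ×3 to match 3 NO2(g) in the target): (-3)·(+7.9) = -23.7 kcal/mol
(4) as written (N2O5(g) already on the product side): +2.7 kcal/mol
+74.0 = (+136.6) + (-23.7) + (+2.7) + x
x = (+74.0 − (+115.6)) / (1) = -41.6 kcal/mol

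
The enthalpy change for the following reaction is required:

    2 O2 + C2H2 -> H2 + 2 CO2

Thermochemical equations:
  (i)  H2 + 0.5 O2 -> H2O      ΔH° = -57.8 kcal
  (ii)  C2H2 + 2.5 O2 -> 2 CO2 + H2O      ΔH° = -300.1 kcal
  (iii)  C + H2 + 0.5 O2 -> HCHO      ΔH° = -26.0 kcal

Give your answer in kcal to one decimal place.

(i) reversed: +57.8 kcal
(ii) as written (C2H2 already on the reactant side): -300.1 kcal
(iii): not needed (C appears nowhere else).
Summing the manipulated equations, ΔH° = (+57.8) + (-300.1) = -242.3 kcal

ΔH° = -242.3 kcal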